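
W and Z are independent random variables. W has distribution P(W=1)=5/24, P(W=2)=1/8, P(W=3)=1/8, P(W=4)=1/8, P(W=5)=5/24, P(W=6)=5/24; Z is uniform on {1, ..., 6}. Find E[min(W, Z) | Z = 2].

43/24

P(Z = 2) = 1/6.
Summing min(W,Z)·P(x,y) over outcomes with Z = 2 gives 43/144.
E[min(W, Z) | Z = 2] = (43/144) / (1/6) = 43/24.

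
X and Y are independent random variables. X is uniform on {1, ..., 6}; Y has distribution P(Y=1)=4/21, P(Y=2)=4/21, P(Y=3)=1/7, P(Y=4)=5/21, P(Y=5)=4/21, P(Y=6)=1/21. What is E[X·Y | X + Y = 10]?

P(X + Y = 10) = 5/63.
Summing XY·P(x,y) over outcomes with X + Y = 10 gives 122/63.
E[X·Y | X + Y = 10] = (122/63) / (5/63) = 122/5.

122/5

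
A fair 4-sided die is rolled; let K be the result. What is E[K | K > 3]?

4

Given K > 3, K is equally likely to be any of {4}.
E[K | K > 3] = (4) / 1 = 4.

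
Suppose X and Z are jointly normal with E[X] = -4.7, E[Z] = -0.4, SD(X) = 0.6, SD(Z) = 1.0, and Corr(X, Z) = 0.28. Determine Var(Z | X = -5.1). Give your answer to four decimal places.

0.9216

Var(Z | X=x) = (1 − ρ²)·σ_Z².
Var(Z | X=-5.1) = (1.0)²·(1 − (0.28)²) = 1·0.9216 = 0.9216.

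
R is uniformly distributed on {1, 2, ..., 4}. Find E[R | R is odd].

2

Given R is odd, R is equally likely to be any of {1, 3}.
E[R | R is odd] = (1 + 3) / 2 = 2.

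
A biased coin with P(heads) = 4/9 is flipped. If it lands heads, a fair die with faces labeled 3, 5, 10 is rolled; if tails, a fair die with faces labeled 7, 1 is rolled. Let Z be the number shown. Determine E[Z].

E[Z | heads] = (3+5+10)/3 = 6.
E[Z | tails] = (7+1)/2 = 4.
By the law of total expectation,
E[Z] = (4/9)·(6) + (5/9)·(4) = 44/9.

44/9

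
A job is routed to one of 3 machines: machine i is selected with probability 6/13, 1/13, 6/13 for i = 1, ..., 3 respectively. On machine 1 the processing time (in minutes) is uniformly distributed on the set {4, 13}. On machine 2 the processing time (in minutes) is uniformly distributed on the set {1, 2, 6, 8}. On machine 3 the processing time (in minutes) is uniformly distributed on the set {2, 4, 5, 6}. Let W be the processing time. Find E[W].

E[W | machine 1] = (4+13)/2 = 17/2.
E[W | machine 2] = (1+2+6+8)/4 = 17/4.
E[W | machine 3] = (2+4+5+6)/4 = 17/4.
E[W] = (6/13)·(17/2) + (1/13)·(17/4) + (6/13)·(17/4) = 323/52.

323/52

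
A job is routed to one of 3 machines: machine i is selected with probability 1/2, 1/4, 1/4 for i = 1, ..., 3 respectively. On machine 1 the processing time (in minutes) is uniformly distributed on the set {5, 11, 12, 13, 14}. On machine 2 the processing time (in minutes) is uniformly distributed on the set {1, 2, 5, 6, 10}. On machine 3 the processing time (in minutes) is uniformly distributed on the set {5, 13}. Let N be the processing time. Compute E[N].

179/20

E[N | machine 1] = (5+11+12+13+14)/5 = 11.
E[N | machine 2] = (1+2+5+6+10)/5 = 24/5.
E[N | machine 3] = (5+13)/2 = 9.
E[N] = (1/2)·(11) + (1/4)·(24/5) + (1/4)·(9) = 179/20.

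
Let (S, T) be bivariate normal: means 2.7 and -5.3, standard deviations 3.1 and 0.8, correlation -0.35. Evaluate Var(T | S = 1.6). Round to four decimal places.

0.5616

Var(T | S=x) = (1 − ρ²)·σ_T².
Var(T | S=1.6) = (0.8)²·(1 − (-0.35)²) = 0.64·0.8775 = 0.5616.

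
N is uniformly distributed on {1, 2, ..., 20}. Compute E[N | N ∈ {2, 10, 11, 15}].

P(N ∈ {2, 10, 11, 15}) = 1/5.
Σ over the event: 2·1/20 + 10·1/20 + 11·1/20 + 15·1/20 = 19/10.
E[N | N ∈ {2, 10, 11, 15}] = (19/10) / (1/5) = 19/2.

19/2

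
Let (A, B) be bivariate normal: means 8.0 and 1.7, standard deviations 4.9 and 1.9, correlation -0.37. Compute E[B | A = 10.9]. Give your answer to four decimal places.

E[B | A=x] = μ_B + ρ(σ_B/σ_A)(x − μ_A) for jointly normal variables.
E[B | A=10.9] = 1.7 + (-0.37)·(1.9/4.9)·(10.9 − (8.0)) = 1.7 + (-0.14347)·(2.9) = 1.2839.

1.2839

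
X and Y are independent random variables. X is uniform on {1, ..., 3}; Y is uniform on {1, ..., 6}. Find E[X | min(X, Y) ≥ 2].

Outcomes with min(X, Y) ≥ 2: (2,2), (2,3), (2,4), (2,5), (2,6), (3,2), (3,3), (3,4), (3,5), (3,6), each with probability 1/18.
E[X | min(X, Y) ≥ 2] = (2 + 2 + 2 + 2 + 2 + 3 + 3 + 3 + 3 + 3) / 10 = 5/2.

5/2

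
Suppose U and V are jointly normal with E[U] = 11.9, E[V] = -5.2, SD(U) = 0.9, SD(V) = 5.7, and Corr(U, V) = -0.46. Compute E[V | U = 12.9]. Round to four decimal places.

-8.1133

For a bivariate normal, E[V | U=x] = μ_V + ρ·(σ_V/σ_U)·(x − μ_U).
E[V | U=12.9] = -5.2 + (-0.46)·(5.7/0.9)·(12.9 − (11.9)) = -5.2 + (-2.9133)·(1) = -8.1133.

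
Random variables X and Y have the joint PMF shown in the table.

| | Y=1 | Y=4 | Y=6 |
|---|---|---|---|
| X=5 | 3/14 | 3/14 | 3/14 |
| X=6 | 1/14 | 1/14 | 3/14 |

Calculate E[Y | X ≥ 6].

P(X ≥ 6) = 5/14.
Σ Y·P over the event = 1·(1/14) + 4·(1/14) + 6·(3/14) = 23/14.
E[Y | X ≥ 6] = (23/14) / (5/14) = 23/5.

23/5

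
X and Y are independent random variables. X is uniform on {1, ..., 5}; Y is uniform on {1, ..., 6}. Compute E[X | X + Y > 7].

Outcomes with X + Y > 7: (2,6), (3,5), (3,6), (4,4), (4,5), (4,6), (5,3), (5,4), (5,5), (5,6), each with probability 1/30.
E[X | X + Y > 7] = (2 + 3 + 3 + 4 + 4 + 4 + 5 + 5 + 5 + 5) / 10 = 4.

4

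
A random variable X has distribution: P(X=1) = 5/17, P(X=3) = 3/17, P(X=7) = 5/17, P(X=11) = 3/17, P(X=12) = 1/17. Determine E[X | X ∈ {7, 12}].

P(X ∈ {7, 12}) = 6/17.
Σ over the event: 7·5/17 + 12·1/17 = 47/17.
E[X | X ∈ {7, 12}] = (47/17) / (6/17) = 47/6.

47/6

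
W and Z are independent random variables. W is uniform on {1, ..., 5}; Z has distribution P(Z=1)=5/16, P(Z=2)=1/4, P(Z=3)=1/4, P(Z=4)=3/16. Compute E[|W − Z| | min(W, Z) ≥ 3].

6/7

P(min(W, Z) ≥ 3) = 21/80.
Summing |W−Z|·P(x,y) over outcomes with min(W, Z) ≥ 3 gives 9/40.
E[|W − Z| | min(W, Z) ≥ 3] = (9/40) / (21/80) = 6/7.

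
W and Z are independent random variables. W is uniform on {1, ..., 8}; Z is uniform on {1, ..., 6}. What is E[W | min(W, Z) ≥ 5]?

Outcomes with min(W, Z) ≥ 5: (5,5), (5,6), (6,5), (6,6), (7,5), (7,6), (8,5), (8,6), each with probability 1/48.
E[W | min(W, Z) ≥ 5] = (5 + 5 + 6 + 6 + 7 + 7 + 8 + 8) / 8 = 13/2.

13/2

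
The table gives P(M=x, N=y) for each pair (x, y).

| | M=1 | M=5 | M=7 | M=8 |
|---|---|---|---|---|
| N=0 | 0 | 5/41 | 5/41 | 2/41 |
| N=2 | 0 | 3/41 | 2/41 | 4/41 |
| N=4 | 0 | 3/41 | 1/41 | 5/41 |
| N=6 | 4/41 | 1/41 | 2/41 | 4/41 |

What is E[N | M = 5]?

P(M = 5) = 12/41.
Σ N·P over the event = 0·(5/41) + 2·(3/41) + 4·(3/41) + 6·(1/41) = 24/41.
E[N | M = 5] = (24/41) / (12/41) = 2.

2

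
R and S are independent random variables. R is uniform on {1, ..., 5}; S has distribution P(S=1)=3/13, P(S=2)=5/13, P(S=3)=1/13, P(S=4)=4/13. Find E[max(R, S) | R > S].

131/33

P(R > S) = 33/65.
Summing max(R,S)·P(x,y) over outcomes with R > S gives 131/65.
E[max(R, S) | R > S] = (131/65) / (33/65) = 131/33.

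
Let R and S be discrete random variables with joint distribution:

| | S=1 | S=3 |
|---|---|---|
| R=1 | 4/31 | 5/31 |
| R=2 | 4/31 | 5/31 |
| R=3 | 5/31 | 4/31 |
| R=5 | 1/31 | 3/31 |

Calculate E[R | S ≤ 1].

16/7

P(S ≤ 1) = 14/31.
Σ R·P over the event = 1·(4/31) + 2·(4/31) + 3·(5/31) + 5·(1/31) = 32/31.
E[R | S ≤ 1] = (32/31) / (14/31) = 16/7.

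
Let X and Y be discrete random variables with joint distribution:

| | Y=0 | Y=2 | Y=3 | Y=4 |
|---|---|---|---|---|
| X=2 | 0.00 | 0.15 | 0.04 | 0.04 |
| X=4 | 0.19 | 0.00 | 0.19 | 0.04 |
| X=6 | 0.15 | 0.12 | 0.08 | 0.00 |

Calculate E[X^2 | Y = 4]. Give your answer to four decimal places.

P(Y = 4) = 0.08.
Σ X^2·P over the event = 4·(0.04) + 16·(0.04) = 0.80.
E[X^2 | Y = 4] = (0.80) / (0.08) = 10.0000.

10.0000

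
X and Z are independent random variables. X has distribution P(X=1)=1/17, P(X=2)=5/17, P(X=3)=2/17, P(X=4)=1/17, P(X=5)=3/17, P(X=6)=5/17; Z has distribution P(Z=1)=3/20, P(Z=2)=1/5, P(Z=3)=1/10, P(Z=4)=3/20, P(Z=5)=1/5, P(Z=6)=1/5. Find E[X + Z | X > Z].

577/77

P(X > Z) = 77/170.
Summing (X+Z)·P(x,y) over outcomes with X > Z gives 577/170.
E[X + Z | X > Z] = (577/170) / (77/170) = 577/77.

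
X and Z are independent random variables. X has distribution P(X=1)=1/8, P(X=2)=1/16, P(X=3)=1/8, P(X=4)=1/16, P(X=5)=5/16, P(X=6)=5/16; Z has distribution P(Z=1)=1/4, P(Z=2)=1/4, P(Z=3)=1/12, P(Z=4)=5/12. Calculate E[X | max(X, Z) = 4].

98/37

P(max(X, Z) = 4) = 37/192.
Summing X·P(x,y) over outcomes with max(X, Z) = 4 gives 49/96.
E[X | max(X, Z) = 4] = (49/96) / (37/192) = 98/37.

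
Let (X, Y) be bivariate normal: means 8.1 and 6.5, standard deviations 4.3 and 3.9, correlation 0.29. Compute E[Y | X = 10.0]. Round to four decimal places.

6.9997

For a bivariate normal, E[Y | X=x] = μ_Y + ρ·(σ_Y/σ_X)·(x − μ_X).
E[Y | X=10.0] = 6.5 + (0.29)·(3.9/4.3)·(10.0 − (8.1)) = 6.5 + (0.26302)·(1.9) = 6.9997.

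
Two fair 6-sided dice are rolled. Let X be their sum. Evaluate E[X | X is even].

P(X is even) = 1/2.
Σ over the event: 2·1/36 + 4·1/12 + 6·5/36 + 8·5/36 + 10·1/12 + 12·1/36 = 7/2.
E[X | X is even] = (7/2) / (1/2) = 7.

7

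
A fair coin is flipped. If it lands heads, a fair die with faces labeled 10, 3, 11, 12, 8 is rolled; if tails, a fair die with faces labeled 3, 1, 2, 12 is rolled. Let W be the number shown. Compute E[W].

133/20

E[W | heads] = (10+3+11+12+8)/5 = 44/5.
E[W | tails] = (3+1+2+12)/4 = 9/2.
E[W] = (1/2)·(44/5) + (1/2)·(9/2) = 133/20.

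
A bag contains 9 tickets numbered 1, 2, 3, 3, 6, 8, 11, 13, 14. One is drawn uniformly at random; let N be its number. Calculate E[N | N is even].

15/2

P(N is even) = 4/9.
Σ over the event: 2·1/9 + 6·1/9 + 8·1/9 + 14·1/9 = 10/3.
E[N | N is even] = (10/3) / (4/9) = 15/2.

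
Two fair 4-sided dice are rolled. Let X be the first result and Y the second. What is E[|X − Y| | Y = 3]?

1

P(Y = 3) = 1/4.
Summing |X−Y|·P(x,y) over outcomes with Y = 3 gives 1/4.
E[|X − Y| | Y = 3] = (1/4) / (1/4) = 1.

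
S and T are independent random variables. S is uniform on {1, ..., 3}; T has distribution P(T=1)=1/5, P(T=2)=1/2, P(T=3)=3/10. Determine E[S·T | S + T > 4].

P(S + T > 4) = 11/30.
Summing ST·P(x,y) over outcomes with S + T > 4 gives 5/2.
E[S·T | S + T > 4] = (5/2) / (11/30) = 75/11.

75/11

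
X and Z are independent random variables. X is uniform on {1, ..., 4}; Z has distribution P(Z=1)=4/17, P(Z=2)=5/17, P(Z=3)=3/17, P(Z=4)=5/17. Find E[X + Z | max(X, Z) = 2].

P(max(X, Z) = 2) = 7/34.
Summing (X+Z)·P(x,y) over outcomes with max(X, Z) = 2 gives 47/68.
E[X + Z | max(X, Z) = 2] = (47/68) / (7/34) = 47/14.

47/14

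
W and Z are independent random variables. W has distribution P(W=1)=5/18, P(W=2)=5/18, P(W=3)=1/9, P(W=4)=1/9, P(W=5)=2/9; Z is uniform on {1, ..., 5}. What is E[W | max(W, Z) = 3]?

P(max(W, Z) = 3) = 8/45.
Summing W·P(x,y) over outcomes with max(W, Z) = 3 gives 11/30.
E[W | max(W, Z) = 3] = (11/30) / (8/45) = 33/16.

33/16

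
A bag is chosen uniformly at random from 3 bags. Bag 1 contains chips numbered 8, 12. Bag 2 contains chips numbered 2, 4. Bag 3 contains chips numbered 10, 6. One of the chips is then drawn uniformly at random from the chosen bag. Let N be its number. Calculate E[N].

E[N | bag 1] = (8+12)/2 = 10.
E[N | bag 2] = (2+4)/2 = 3.
E[N | bag 3] = (10+6)/2 = 8.
By the law of total expectation,
E[N] = (1/3)·(10) + (1/3)·(3) + (1/3)·(8) = 7.

7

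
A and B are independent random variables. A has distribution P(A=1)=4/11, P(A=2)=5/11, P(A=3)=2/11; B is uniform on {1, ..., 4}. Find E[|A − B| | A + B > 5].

P(A + B > 5) = 9/44.
Summing |A−B|·P(x,y) over outcomes with A + B > 5 gives 3/11.
E[|A − B| | A + B > 5] = (3/11) / (9/44) = 4/3.

4/3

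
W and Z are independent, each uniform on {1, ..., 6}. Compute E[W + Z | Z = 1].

9/2

Outcomes with Z = 1: (1,1), (2,1), (3,1), (4,1), (5,1), (6,1), each with probability 1/36.
E[W + Z | Z = 1] = (2 + 3 + 4 + 5 + 6 + 7) / 6 = 9/2.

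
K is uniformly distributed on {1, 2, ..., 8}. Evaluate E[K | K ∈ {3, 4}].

7/2

P(K ∈ {3, 4}) = 1/4.
Σ over the event: 3·1/8 + 4·1/8 = 7/8.
E[K | K ∈ {3, 4}] = (7/8) / (1/4) = 7/2.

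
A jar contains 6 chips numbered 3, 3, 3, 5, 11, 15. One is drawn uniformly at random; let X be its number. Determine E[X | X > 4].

P(X > 4) = 1/2.
Σ over the event: 5·1/6 + 11·1/6 + 15·1/6 = 31/6.
E[X | X > 4] = (31/6) / (1/2) = 31/3.

31/3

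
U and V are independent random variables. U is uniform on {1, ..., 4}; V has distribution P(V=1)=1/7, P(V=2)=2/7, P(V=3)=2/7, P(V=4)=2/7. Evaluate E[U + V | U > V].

16/3

P(U > V) = 9/28.
Summing (U+V)·P(x,y) over outcomes with U > V gives 12/7.
E[U + V | U > V] = (12/7) / (9/28) = 16/3.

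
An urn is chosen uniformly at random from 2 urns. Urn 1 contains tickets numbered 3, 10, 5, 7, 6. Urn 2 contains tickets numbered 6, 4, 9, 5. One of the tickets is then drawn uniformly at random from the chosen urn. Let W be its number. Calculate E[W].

61/10

E[W | urn 1] = (3+10+5+7+6)/5 = 31/5.
E[W | urn 2] = (6+4+9+5)/4 = 6.
E[W] = (1/2)·(31/5) + (1/2)·(6) = 61/10.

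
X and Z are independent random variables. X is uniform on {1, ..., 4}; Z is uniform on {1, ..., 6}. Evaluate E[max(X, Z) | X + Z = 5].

7/2

P(X + Z = 5) = 1/6.
Summing max(X,Z)·P(x,y) over outcomes with X + Z = 5 gives 7/12.
E[max(X, Z) | X + Z = 5] = (7/12) / (1/6) = 7/2.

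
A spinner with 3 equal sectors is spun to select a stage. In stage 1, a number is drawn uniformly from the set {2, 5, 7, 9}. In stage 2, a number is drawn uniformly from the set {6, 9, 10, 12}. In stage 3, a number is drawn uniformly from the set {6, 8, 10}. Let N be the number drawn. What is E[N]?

23/3

E[N | stage 1] = (2+5+7+9)/4 = 23/4.
E[N | stage 2] = (6+9+10+12)/4 = 37/4.
E[N | stage 3] = (6+8+10)/3 = 8.
E[N] = (1/3)·(23/4) + (1/3)·(37/4) + (1/3)·(8) = 23/3.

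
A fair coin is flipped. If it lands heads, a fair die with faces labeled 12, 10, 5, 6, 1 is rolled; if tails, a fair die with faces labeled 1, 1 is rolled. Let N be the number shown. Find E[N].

E[N | heads] = (12+10+5+6+1)/5 = 34/5.
E[N | tails] = (1+1)/2 = 1.
By the law of total expectation,
E[N] = (1/2)·(34/5) + (1/2)·(1) = 39/10.

39/10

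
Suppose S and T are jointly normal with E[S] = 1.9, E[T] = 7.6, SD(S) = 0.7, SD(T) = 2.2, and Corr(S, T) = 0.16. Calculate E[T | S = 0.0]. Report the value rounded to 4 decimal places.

6.6446

The regression of T on S has slope ρ·σ_T/σ_S and passes through (μ_S, μ_T).
E[T | S=0.0] = 7.6 + (0.16)·(2.2/0.7)·(0.0 − (1.9)) = 7.6 + (0.50286)·(-1.9) = 6.6446.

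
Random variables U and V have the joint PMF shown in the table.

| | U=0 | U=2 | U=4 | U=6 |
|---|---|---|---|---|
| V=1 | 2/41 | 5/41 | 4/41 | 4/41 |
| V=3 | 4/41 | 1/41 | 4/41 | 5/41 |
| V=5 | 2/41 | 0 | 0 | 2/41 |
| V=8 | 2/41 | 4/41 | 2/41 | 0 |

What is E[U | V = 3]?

24/7

P(V = 3) = 14/41.
Σ U·P over the event = 0·(4/41) + 2·(1/41) + 4·(4/41) + 6·(5/41) = 48/41.
E[U | V = 3] = (48/41) / (14/41) = 24/7.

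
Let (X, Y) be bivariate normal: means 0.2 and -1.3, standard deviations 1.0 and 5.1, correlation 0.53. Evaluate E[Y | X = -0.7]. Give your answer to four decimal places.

-3.7327

For a bivariate normal, E[Y | X=x] = μ_Y + ρ·(σ_Y/σ_X)·(x − μ_X).
E[Y | X=-0.7] = -1.3 + (0.53)·(5.1/1.0)·(-0.7 − (0.2)) = -1.3 + (2.703)·(-0.9) = -3.7327.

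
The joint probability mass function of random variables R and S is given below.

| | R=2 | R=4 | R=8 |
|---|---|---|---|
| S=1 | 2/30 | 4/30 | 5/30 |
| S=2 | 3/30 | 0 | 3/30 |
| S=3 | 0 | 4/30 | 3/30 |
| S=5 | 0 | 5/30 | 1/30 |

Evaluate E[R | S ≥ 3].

68/13

P(S ≥ 3) = 13/30.
Σ R·P over the event = 4·(4/30) + 4·(5/30) + 8·(3/30) + 8·(1/30) = 34/15.
E[R | S ≥ 3] = (34/15) / (13/30) = 68/13.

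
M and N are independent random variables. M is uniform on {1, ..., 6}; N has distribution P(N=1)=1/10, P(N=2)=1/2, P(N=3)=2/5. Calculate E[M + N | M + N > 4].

288/43

P(M + N > 4) = 43/60.
Summing (M+N)·P(x,y) over outcomes with M + N > 4 gives 24/5.
E[M + N | M + N > 4] = (24/5) / (43/60) = 288/43.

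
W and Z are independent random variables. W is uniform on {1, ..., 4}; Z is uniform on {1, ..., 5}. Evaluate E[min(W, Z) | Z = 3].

Outcomes with Z = 3: (1,3), (2,3), (3,3), (4,3), each with probability 1/20.
E[min(W, Z) | Z = 3] = (1 + 2 + 3 + 3) / 4 = 9/4.

9/4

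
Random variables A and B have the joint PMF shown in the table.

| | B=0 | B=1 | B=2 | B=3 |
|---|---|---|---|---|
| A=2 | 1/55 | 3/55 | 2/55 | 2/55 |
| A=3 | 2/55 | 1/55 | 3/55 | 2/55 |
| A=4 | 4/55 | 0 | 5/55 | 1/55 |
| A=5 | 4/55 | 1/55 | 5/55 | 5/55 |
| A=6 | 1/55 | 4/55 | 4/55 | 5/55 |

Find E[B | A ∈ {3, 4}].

13/9

P(A ∈ {3, 4}) = 18/55.
Σ B·P over the event = 0·(2/55) + 1·(1/55) + 2·(3/55) + 3·(2/55) + 0·(4/55) + 2·(5/55) + 3·(1/55) = 26/55.
E[B | A ∈ {3, 4}] = (26/55) / (18/55) = 13/9.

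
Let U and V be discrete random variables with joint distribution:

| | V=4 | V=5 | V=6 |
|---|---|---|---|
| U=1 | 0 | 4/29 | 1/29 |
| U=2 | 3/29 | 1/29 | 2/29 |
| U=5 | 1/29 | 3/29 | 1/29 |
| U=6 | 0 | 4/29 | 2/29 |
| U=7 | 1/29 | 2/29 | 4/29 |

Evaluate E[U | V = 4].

18/5

P(V = 4) = 5/29.
Σ U·P over the event = 2·(3/29) + 5·(1/29) + 7·(1/29) = 18/29.
E[U | V = 4] = (18/29) / (5/29) = 18/5.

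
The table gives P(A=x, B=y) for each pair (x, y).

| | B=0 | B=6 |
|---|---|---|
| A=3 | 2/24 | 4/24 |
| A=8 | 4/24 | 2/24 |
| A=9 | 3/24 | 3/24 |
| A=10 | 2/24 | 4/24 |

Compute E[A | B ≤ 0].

85/11

P(B ≤ 0) = 11/24.
Σ A·P over the event = 3·(2/24) + 8·(4/24) + 9·(3/24) + 10·(2/24) = 85/24.
E[A | B ≤ 0] = (85/24) / (11/24) = 85/11.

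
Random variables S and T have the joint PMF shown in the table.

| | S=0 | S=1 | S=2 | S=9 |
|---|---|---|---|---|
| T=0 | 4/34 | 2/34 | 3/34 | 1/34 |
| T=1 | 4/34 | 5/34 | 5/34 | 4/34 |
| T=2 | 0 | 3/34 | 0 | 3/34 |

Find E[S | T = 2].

P(T = 2) = 3/17.
Σ S·P over the event = 1·(3/34) + 9·(3/34) = 15/17.
E[S | T = 2] = (15/17) / (3/17) = 5.

5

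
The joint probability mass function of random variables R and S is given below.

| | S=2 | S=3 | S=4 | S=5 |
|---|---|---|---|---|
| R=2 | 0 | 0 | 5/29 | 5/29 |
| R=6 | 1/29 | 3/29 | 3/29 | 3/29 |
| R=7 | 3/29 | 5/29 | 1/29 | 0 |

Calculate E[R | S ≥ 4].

63/17

P(S ≥ 4) = 17/29.
Σ R·P over the event = 2·(5/29) + 2·(5/29) + 6·(3/29) + 6·(3/29) + 7·(1/29) = 63/29.
E[R | S ≥ 4] = (63/29) / (17/29) = 63/17.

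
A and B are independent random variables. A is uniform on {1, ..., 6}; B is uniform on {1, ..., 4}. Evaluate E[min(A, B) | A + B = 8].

Outcomes with A + B = 8: (4,4), (5,3), (6,2), each with probability 1/24.
E[min(A, B) | A + B = 8] = (4 + 3 + 2) / 3 = 3.

3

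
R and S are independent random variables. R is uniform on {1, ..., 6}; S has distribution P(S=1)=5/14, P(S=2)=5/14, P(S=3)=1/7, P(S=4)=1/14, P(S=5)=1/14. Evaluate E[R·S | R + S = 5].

66/13

P(R + S = 5) = 13/84.
Summing RS·P(x,y) over outcomes with R + S = 5 gives 11/14.
E[R·S | R + S = 5] = (11/14) / (13/84) = 66/13.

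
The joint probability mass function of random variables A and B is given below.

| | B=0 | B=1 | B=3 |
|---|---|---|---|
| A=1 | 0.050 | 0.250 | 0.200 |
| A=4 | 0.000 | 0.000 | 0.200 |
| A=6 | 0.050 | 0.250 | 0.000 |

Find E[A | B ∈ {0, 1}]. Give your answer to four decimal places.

P(B ∈ {0, 1}) = 0.600.
Σ A·P over the event = 1·(0.050) + 1·(0.250) + 6·(0.050) + 6·(0.250) = 2.100.
E[A | B ∈ {0, 1}] = (2.100) / (0.600) = 3.5000.

3.5000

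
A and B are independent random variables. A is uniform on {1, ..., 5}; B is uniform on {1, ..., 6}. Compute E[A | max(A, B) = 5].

P(max(A, B) = 5) = 3/10.
Summing A·P(x,y) over outcomes with max(A, B) = 5 gives 7/6.
E[A | max(A, B) = 5] = (7/6) / (3/10) = 35/9.

35/9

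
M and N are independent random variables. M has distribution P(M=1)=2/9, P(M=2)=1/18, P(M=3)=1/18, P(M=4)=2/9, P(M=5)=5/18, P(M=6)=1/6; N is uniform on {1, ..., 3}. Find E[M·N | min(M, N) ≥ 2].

80/7

P(min(M, N) ≥ 2) = 14/27.
Summing MN·P(x,y) over outcomes with min(M, N) ≥ 2 gives 160/27.
E[M·N | min(M, N) ≥ 2] = (160/27) / (14/27) = 80/7.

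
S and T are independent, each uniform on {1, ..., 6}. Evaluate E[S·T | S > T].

35/3

P(S > T) = 5/12.
Summing ST·P(x,y) over outcomes with S > T gives 175/36.
E[S·T | S > T] = (175/36) / (5/12) = 35/3.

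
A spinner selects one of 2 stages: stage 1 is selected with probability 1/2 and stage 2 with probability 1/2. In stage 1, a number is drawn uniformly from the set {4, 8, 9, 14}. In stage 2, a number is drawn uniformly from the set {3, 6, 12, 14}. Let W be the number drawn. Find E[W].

35/4

E[W | stage 1] = (4+8+9+14)/4 = 35/4.
E[W | stage 2] = (3+6+12+14)/4 = 35/4.
E[W] = (1/2)·(35/4) + (1/2)·(35/4) = 35/4.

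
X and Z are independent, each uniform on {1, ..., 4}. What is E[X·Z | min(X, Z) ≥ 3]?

Outcomes with min(X, Z) ≥ 3: (3,3), (3,4), (4,3), (4,4), each with probability 1/16.
E[X·Z | min(X, Z) ≥ 3] = (9 + 12 + 12 + 16) / 4 = 49/4.

49/4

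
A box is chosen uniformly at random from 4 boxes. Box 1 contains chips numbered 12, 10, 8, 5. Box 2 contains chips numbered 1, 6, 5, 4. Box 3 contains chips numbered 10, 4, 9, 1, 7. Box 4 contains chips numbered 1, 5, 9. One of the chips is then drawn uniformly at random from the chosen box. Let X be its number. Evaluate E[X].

E[X | box 1] = (12+10+8+5)/4 = 35/4.
E[X | box 2] = (1+6+5+4)/4 = 4.
E[X | box 3] = (10+4+9+1+7)/5 = 31/5.
E[X | box 4] = (1+5+9)/3 = 5.
E[X] = (1/4)·(35/4) + (1/4)·(4) + (1/4)·(31/5) + (1/4)·(5) = 479/80.

479/80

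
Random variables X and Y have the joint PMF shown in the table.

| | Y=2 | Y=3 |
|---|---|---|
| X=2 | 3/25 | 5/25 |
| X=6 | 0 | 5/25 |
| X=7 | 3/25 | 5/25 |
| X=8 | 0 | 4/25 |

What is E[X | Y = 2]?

9/2

P(Y = 2) = 6/25.
Summing X·P(X=x,Y=y) over the conditioning event gives 27/25.
E[X | Y = 2] = (27/25) / (6/25) = 9/2.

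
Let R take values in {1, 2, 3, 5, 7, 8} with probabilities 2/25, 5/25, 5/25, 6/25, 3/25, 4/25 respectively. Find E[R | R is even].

14/3

P(R is even) = 9/25.
Σ over the event: 2·1/5 + 8·4/25 = 42/25.
E[R | R is even] = (42/25) / (9/25) = 14/3.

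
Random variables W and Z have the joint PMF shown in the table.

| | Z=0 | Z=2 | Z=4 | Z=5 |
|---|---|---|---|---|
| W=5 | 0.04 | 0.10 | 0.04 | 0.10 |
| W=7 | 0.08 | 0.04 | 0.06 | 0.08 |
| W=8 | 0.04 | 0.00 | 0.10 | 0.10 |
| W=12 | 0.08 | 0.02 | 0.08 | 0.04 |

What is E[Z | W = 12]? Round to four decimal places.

2.5455

P(W = 12) = 0.22.
Σ Z·P over the event = 0·(0.08) + 2·(0.02) + 4·(0.08) + 5·(0.04) = 0.56.
E[Z | W = 12] = (0.56) / (0.22) = 2.5455.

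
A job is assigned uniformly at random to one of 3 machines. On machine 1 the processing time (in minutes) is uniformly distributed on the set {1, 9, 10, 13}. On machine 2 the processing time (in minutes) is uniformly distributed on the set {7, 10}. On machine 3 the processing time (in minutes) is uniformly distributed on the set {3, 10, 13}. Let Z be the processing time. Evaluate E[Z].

305/36

E[Z | machine 1] = (1+9+10+13)/4 = 33/4.
E[Z | machine 2] = (7+10)/2 = 17/2.
E[Z | machine 3] = (3+10+13)/3 = 26/3.
By the law of total expectation,
E[Z] = (1/3)·(33/4) + (1/3)·(17/2) + (1/3)·(26/3) = 305/36.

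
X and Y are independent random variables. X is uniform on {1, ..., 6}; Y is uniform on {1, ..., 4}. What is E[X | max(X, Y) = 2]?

Outcomes with max(X, Y) = 2: (1,2), (2,1), (2,2), each with probability 1/24.
E[X | max(X, Y) = 2] = (1 + 2 + 2) / 3 = 5/3.

5/3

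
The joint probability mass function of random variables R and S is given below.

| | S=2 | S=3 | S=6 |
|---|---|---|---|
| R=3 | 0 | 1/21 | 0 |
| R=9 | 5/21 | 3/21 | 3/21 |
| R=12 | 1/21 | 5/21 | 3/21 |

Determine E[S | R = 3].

3

P(R = 3) = 1/21.
Σ S·P over the event = 3·(1/21) = 1/7.
E[S | R = 3] = (1/7) / (1/21) = 3.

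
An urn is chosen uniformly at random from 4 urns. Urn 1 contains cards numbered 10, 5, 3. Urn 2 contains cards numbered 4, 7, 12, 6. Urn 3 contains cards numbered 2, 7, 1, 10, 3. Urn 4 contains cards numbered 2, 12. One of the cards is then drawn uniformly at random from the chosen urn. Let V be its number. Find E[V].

E[V | urn 1] = (10+5+3)/3 = 6.
E[V | urn 2] = (4+7+12+6)/4 = 29/4.
E[V | urn 3] = (2+7+1+10+3)/5 = 23/5.
E[V | urn 4] = (2+12)/2 = 7.
By the law of total expectation,
E[V] = (1/4)·(6) + (1/4)·(29/4) + (1/4)·(23/5) + (1/4)·(7) = 497/80.

497/80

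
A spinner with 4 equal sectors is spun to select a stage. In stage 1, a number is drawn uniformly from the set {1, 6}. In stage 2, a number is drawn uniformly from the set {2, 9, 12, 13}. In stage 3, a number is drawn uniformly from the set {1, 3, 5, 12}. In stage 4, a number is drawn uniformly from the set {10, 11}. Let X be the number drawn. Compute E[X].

E[X | stage 1] = (1+6)/2 = 7/2.
E[X | stage 2] = (2+9+12+13)/4 = 9.
E[X | stage 3] = (1+3+5+12)/4 = 21/4.
E[X | stage 4] = (10+11)/2 = 21/2.
By the law of total expectation,
E[X] = (1/4)·(7/2) + (1/4)·(9) + (1/4)·(21/4) + (1/4)·(21/2) = 113/16.

113/16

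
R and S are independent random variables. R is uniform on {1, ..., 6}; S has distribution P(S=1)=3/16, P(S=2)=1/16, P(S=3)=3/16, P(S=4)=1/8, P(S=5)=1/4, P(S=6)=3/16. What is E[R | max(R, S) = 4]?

P(max(R, S) = 4) = 5/32.
Summing R·P(x,y) over outcomes with max(R, S) = 4 gives 1/2.
E[R | max(R, S) = 4] = (1/2) / (5/32) = 16/5.

16/5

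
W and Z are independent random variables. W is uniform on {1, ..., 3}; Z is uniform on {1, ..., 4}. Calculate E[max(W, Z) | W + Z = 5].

10/3

Outcomes with W + Z = 5: (1,4), (2,3), (3,2), each with probability 1/12.
E[max(W, Z) | W + Z = 5] = (4 + 3 + 3) / 3 = 10/3.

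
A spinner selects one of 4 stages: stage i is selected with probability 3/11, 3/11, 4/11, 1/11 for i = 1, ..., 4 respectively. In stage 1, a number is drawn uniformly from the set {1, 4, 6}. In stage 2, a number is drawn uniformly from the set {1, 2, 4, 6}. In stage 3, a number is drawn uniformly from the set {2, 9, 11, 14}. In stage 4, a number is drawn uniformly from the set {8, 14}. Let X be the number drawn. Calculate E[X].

E[X | stage 1] = (1+4+6)/3 = 11/3.
E[X | stage 2] = (1+2+4+6)/4 = 13/4.
E[X | stage 3] = (2+9+11+14)/4 = 9.
E[X | stage 4] = (8+14)/2 = 11.
E[X] = (3/11)·(11/3) + (3/11)·(13/4) + (4/11)·(9) + (1/11)·(11) = 271/44.

271/44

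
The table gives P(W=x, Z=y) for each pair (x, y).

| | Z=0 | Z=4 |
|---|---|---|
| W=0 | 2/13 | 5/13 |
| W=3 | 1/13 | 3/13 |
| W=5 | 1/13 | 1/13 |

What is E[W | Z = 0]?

P(Z = 0) = 4/13.
Σ W·P over the event = 0·(2/13) + 3·(1/13) + 5·(1/13) = 8/13.
E[W | Z = 0] = (8/13) / (4/13) = 2.

2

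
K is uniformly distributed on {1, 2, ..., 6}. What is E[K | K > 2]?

9/2

Given K > 2, K is equally likely to be any of {3, 4, 5, 6}.
E[K | K > 2] = (3 + 4 + 5 + 6) / 4 = 9/2.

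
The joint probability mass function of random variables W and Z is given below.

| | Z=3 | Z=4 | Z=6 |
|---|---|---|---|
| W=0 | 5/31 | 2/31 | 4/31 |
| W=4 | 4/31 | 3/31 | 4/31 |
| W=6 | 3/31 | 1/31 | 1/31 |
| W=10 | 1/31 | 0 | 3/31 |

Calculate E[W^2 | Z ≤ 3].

272/13

P(Z ≤ 3) = 13/31.
Summing W^2·P(W=x,Z=y) over the conditioning event gives 272/31.
E[W^2 | Z ≤ 3] = (272/31) / (13/31) = 272/13.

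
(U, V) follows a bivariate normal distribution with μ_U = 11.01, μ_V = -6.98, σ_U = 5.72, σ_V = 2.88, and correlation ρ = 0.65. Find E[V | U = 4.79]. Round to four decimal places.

-9.0156

The regression of V on U has slope ρ·σ_V/σ_U and passes through (μ_U, μ_V).
E[V | U=4.79] = -6.98 + (0.65)·(2.88/5.72)·(4.79 − (11.01)) = -6.98 + (0.32727)·(-6.22) = -9.0156.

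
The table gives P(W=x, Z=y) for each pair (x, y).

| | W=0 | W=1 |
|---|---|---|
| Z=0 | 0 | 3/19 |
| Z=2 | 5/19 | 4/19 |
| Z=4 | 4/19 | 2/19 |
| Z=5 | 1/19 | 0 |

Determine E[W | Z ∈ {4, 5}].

2/7

P(Z ∈ {4, 5}) = 7/19.
Σ W·P over the event = 0·(4/19) + 0·(1/19) + 1·(2/19) = 2/19.
E[W | Z ∈ {4, 5}] = (2/19) / (7/19) = 2/7.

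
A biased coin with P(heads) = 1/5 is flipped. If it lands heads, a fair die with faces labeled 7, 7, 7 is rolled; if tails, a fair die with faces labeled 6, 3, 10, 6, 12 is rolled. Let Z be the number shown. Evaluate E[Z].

183/25

E[Z | heads] = (7+7+7)/3 = 7.
E[Z | tails] = (6+3+10+6+12)/5 = 37/5.
E[Z] = (1/5)·(7) + (4/5)·(37/5) = 183/25.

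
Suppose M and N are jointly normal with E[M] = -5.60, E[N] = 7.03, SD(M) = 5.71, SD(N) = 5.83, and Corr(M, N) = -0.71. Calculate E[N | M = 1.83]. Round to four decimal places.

For a bivariate normal, E[N | M=x] = μ_N + ρ·(σ_N/σ_M)·(x − μ_M).
E[N | M=1.83] = 7.03 + (-0.71)·(5.83/5.71)·(1.83 − (-5.60)) = 7.03 + (-0.72492)·(7.43) = 1.6438.

1.6438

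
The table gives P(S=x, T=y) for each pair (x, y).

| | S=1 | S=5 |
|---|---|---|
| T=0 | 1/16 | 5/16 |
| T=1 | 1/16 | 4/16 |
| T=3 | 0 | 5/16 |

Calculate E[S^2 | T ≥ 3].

25

P(T ≥ 3) = 5/16.
Σ S^2·P over the event = 25·(5/16) = 125/16.
E[S^2 | T ≥ 3] = (125/16) / (5/16) = 25.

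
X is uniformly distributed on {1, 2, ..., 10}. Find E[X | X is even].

6

Given X is even, X is equally likely to be any of {2, 4, 6, 8, 10}.
E[X | X is even] = (2 + 4 + 6 + 8 + 10) / 5 = 6.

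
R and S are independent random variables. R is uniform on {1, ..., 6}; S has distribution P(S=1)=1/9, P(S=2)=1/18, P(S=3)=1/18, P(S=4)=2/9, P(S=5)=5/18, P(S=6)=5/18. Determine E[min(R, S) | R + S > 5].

P(R + S > 5) = 91/108.
Summing min(R,S)·P(x,y) over outcomes with R + S > 5 gives 295/108.
E[min(R, S) | R + S > 5] = (295/108) / (91/108) = 295/91.

295/91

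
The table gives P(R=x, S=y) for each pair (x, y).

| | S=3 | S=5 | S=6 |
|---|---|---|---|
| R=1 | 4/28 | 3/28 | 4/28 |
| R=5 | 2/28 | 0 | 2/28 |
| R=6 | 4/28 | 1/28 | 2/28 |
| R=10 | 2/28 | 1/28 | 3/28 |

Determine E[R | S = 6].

56/11

P(S = 6) = 11/28.
Σ R·P over the event = 1·(4/28) + 5·(2/28) + 6·(2/28) + 10·(3/28) = 2.
E[R | S = 6] = (2) / (11/28) = 56/11.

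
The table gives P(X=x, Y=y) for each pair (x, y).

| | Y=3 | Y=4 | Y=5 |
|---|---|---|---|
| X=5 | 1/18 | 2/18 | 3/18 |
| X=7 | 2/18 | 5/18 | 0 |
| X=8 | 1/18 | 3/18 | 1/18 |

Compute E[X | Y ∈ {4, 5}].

P(Y ∈ {4, 5}) = 7/9.
Σ X·P over the event = 5·(2/18) + 5·(3/18) + 7·(5/18) + 8·(3/18) + 8·(1/18) = 46/9.
E[X | Y ∈ {4, 5}] = (46/9) / (7/9) = 46/7.

46/7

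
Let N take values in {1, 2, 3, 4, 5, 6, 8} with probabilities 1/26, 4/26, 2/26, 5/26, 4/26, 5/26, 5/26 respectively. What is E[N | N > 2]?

116/21

P(N > 2) = 21/26.
Σ over the event: 3·1/13 + 4·5/26 + 5·2/13 + 6·5/26 + 8·5/26 = 58/13.
E[N | N > 2] = (58/13) / (21/26) = 116/21.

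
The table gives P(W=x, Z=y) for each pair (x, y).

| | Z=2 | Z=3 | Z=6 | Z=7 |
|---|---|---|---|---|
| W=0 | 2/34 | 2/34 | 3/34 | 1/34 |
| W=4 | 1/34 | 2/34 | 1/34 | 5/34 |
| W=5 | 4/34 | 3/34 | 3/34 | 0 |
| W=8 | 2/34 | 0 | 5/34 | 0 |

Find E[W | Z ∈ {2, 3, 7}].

P(Z ∈ {2, 3, 7}) = 11/17.
Summing W·P(W=x,Z=y) over the conditioning event gives 83/34.
E[W | Z ∈ {2, 3, 7}] = (83/34) / (11/17) = 83/22.

83/22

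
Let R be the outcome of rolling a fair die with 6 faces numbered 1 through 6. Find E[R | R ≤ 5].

3

Given R ≤ 5, R is equally likely to be any of {1, 2, 3, 4, 5}.
E[R | R ≤ 5] = (1 + 2 + 3 + 4 + 5) / 5 = 3.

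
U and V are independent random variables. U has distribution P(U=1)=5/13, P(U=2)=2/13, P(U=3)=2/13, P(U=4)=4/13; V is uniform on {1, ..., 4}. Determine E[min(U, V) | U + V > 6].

P(U + V > 6) = 5/26.
Summing min(U,V)·P(x,y) over outcomes with U + V > 6 gives 17/26.
E[min(U, V) | U + V > 6] = (17/26) / (5/26) = 17/5.

17/5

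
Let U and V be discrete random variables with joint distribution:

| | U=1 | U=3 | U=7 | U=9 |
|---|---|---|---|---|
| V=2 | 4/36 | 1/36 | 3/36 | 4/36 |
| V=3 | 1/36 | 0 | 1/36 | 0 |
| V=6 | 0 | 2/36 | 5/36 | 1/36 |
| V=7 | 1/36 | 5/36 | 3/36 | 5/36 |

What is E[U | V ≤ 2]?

16/3

P(V ≤ 2) = 1/3.
Σ U·P over the event = 1·(4/36) + 3·(1/36) + 7·(3/36) + 9·(4/36) = 16/9.
E[U | V ≤ 2] = (16/9) / (1/3) = 16/3.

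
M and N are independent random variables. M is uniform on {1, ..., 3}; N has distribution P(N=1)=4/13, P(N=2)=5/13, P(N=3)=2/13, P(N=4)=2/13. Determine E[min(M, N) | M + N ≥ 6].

8/3

P(M + N ≥ 6) = 2/13.
Summing min(M,N)·P(x,y) over outcomes with M + N ≥ 6 gives 16/39.
E[min(M, N) | M + N ≥ 6] = (16/39) / (2/13) = 8/3.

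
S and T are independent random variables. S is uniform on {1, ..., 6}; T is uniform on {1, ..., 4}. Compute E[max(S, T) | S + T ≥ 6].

67/14

P(S + T ≥ 6) = 7/12.
Summing max(S,T)·P(x,y) over outcomes with S + T ≥ 6 gives 67/24.
E[max(S, T) | S + T ≥ 6] = (67/24) / (7/12) = 67/14.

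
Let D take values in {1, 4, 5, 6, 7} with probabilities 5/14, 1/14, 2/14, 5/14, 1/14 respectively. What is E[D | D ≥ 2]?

P(D ≥ 2) = 9/14.
Σ over the event: 4·1/14 + 5·1/7 + 6·5/14 + 7·1/14 = 51/14.
E[D | D ≥ 2] = (51/14) / (9/14) = 17/3.

17/3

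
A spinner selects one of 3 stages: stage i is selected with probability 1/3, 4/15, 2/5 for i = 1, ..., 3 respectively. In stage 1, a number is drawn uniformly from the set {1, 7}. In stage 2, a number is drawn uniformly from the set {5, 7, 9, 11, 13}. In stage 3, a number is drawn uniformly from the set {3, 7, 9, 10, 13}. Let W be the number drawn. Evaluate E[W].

E[W | stage 1] = (1+7)/2 = 4.
E[W | stage 2] = (5+7+9+11+13)/5 = 9.
E[W | stage 3] = (3+7+9+10+13)/5 = 42/5.
By the law of total expectation,
E[W] = (1/3)·(4) + (4/15)·(9) + (2/5)·(42/5) = 532/75.

532/75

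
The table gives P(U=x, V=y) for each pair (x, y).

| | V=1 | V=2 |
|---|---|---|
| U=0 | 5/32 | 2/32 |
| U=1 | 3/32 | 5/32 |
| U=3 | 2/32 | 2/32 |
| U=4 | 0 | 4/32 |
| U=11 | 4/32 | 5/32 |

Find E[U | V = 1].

P(V = 1) = 7/16.
Σ U·P over the event = 0·(5/32) + 1·(3/32) + 3·(2/32) + 11·(4/32) = 53/32.
E[U | V = 1] = (53/32) / (7/16) = 53/14.

53/14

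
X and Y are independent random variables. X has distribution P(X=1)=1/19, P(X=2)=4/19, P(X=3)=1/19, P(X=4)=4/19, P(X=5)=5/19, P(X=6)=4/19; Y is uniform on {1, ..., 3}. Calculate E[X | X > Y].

P(X > Y) = 15/19.
Summing X·P(x,y) over outcomes with X > Y gives 11/3.
E[X | X > Y] = (11/3) / (15/19) = 209/45.

209/45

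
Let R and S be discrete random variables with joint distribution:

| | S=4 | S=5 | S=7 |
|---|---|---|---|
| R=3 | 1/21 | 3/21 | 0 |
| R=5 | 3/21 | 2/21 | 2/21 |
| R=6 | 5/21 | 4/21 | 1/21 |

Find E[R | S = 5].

43/9

P(S = 5) = 3/7.
Σ R·P over the event = 3·(3/21) + 5·(2/21) + 6·(4/21) = 43/21.
E[R | S = 5] = (43/21) / (3/7) = 43/9.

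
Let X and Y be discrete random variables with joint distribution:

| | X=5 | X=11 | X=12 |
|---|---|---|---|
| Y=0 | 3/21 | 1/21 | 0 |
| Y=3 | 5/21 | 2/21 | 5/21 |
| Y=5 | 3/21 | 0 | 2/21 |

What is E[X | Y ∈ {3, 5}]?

146/17

P(Y ∈ {3, 5}) = 17/21.
Σ X·P over the event = 5·(5/21) + 5·(3/21) + 11·(2/21) + 12·(5/21) + 12·(2/21) = 146/21.
E[X | Y ∈ {3, 5}] = (146/21) / (17/21) = 146/17.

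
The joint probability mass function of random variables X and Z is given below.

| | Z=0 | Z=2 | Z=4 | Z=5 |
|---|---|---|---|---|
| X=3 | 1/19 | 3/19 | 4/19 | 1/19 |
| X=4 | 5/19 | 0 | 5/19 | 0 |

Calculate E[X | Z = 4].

P(Z = 4) = 9/19.
Σ X·P over the event = 3·(4/19) + 4·(5/19) = 32/19.
E[X | Z = 4] = (32/19) / (9/19) = 32/9.

32/9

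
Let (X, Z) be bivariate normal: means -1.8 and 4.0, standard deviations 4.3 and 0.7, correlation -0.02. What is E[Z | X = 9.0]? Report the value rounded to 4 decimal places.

The regression of Z on X has slope ρ·σ_Z/σ_X and passes through (μ_X, μ_Z).
E[Z | X=9.0] = 4.0 + (-0.02)·(0.7/4.3)·(9.0 − (-1.8)) = 4.0 + (-0.0032558)·(10.8) = 3.9648.

3.9648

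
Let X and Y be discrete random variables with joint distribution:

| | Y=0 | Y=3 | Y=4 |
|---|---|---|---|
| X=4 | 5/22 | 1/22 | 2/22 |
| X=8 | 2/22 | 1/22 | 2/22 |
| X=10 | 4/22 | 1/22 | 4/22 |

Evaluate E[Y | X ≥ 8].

P(X ≥ 8) = 7/11.
Σ Y·P over the event = 0·(2/22) + 3·(1/22) + 4·(2/22) + 0·(4/22) + 3·(1/22) + 4·(4/22) = 15/11.
E[Y | X ≥ 8] = (15/11) / (7/11) = 15/7.

15/7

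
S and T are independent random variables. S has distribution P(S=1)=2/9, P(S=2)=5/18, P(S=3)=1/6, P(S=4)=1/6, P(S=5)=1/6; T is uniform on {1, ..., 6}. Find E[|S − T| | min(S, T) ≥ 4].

P(min(S, T) ≥ 4) = 1/6.
Summing |S−T|·P(x,y) over outcomes with min(S, T) ≥ 4 gives 5/36.
E[|S − T| | min(S, T) ≥ 4] = (5/36) / (1/6) = 5/6.

5/6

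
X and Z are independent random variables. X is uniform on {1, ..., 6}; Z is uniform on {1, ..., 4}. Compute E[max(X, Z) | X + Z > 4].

P(X + Z > 4) = 3/4.
Summing max(X,Z)·P(x,y) over outcomes with X + Z > 4 gives 27/8.
E[max(X, Z) | X + Z > 4] = (27/8) / (3/4) = 9/2.

9/2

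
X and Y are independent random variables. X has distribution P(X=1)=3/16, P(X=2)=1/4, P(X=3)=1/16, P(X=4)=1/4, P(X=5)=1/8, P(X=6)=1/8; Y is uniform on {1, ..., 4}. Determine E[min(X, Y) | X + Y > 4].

107/46

P(X + Y > 4) = 23/32.
Summing min(X,Y)·P(x,y) over outcomes with X + Y > 4 gives 107/64.
E[min(X, Y) | X + Y > 4] = (107/64) / (23/32) = 107/46.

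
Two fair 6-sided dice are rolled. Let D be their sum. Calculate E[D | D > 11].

12

P(D > 11) = 1/36.
Σ over the event: 12·1/36 = 1/3.
E[D | D > 11] = (1/3) / (1/36) = 12.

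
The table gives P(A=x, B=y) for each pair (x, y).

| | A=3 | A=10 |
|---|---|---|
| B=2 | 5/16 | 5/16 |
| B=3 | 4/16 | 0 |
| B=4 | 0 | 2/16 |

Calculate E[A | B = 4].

P(B = 4) = 1/8.
Σ A·P over the event = 10·(2/16) = 5/4.
E[A | B = 4] = (5/4) / (1/8) = 10.

10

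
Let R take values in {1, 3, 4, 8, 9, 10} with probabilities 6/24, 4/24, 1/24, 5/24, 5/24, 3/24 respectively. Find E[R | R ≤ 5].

P(R ≤ 5) = 11/24.
Σ over the event: 1·1/4 + 3·1/6 + 4·1/24 = 11/12.
E[R | R ≤ 5] = (11/12) / (11/24) = 2.

2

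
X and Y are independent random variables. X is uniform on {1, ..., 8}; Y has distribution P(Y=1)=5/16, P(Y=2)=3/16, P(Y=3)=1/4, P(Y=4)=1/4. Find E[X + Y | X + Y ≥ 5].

P(X + Y ≥ 5) = 103/128.
Summing (X+Y)·P(x,y) over outcomes with X + Y ≥ 5 gives 403/64.
E[X + Y | X + Y ≥ 5] = (403/64) / (103/128) = 806/103.

806/103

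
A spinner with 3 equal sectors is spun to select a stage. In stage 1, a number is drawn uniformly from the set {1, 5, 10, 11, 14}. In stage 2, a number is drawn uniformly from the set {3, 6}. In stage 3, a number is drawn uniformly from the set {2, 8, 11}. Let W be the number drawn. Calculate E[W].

197/30

E[W | stage 1] = (1+5+10+11+14)/5 = 41/5.
E[W | stage 2] = (3+6)/2 = 9/2.
E[W | stage 3] = (2+8+11)/3 = 7.
E[W] = (1/3)·(41/5) + (1/3)·(9/2) + (1/3)·(7) = 197/30.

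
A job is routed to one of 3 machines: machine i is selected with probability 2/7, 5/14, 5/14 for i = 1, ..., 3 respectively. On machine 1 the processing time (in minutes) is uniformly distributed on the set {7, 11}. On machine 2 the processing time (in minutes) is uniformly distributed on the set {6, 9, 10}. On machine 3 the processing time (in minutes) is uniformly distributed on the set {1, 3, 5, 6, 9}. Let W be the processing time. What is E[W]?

E[W | machine 1] = (7+11)/2 = 9.
E[W | machine 2] = (6+9+10)/3 = 25/3.
E[W | machine 3] = (1+3+5+6+9)/5 = 24/5.
By the law of total expectation,
E[W] = (2/7)·(9) + (5/14)·(25/3) + (5/14)·(24/5) = 305/42.

305/42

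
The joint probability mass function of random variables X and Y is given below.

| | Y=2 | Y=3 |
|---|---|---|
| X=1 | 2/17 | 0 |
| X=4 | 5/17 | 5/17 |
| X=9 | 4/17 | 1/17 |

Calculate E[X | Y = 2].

P(Y = 2) = 11/17.
Σ X·P over the event = 1·(2/17) + 4·(5/17) + 9·(4/17) = 58/17.
E[X | Y = 2] = (58/17) / (11/17) = 58/11.

58/11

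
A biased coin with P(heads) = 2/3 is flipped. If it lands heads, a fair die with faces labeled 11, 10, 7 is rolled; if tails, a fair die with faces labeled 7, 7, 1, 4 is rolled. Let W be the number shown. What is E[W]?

E[W | heads] = (11+10+7)/3 = 28/3.
E[W | tails] = (7+7+1+4)/4 = 19/4.
By the law of total expectation,
E[W] = (2/3)·(28/3) + (1/3)·(19/4) = 281/36.

281/36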